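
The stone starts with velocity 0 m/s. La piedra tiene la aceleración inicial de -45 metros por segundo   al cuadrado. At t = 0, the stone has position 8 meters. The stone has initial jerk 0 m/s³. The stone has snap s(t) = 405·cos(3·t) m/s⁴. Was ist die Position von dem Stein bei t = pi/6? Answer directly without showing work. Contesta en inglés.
x(pi/6) = 3.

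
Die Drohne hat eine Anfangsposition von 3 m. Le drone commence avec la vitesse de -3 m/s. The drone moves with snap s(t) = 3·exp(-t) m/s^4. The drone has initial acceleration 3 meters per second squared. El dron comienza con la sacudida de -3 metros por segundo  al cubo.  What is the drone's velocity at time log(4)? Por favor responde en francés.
Nous devons intégrer notre équation du snap s(t) = 3·exp(-t) 3 fois. L'intégrale du snap est le jerk. En utilisant j(0) = -3, nous obtenons j(t) = -3·exp(-t). En prenant ∫j(t)dt et en appliquant a(0) = 3, nous trouvons a(t) = 3·exp(-t). En intégrant l'accélération et en utilisant la condition initiale v(0) = -3, nous obtenons v(t) = -3·exp(-t). De l'équation de la vitesse v(t) = -3·exp(-t), nous substituons t = log(4) pour obtenir v = -3/4.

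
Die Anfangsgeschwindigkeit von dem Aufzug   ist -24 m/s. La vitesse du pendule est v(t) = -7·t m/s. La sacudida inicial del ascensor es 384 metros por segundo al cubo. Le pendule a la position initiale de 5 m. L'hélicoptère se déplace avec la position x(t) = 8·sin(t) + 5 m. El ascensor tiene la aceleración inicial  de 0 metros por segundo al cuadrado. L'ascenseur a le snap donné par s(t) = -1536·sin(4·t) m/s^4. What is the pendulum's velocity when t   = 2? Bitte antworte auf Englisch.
From the given velocity equation v(t) = -7·t, we substitute t = 2 to get v = -14.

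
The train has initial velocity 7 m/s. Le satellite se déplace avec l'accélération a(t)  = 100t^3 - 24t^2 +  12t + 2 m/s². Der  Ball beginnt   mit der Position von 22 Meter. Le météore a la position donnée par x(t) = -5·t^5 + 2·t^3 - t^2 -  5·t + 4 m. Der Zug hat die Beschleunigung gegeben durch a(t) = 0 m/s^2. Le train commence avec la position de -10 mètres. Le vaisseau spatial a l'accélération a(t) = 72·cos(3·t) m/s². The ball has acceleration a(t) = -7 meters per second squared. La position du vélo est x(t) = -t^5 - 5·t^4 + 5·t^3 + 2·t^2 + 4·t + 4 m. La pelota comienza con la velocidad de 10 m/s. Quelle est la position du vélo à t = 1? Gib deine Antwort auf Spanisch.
Tenemos la posición x(t) = -t^5 - 5·t^4 + 5·t^3 + 2·t^2 + 4·t + 4. Sustituyendo t = 1: x(1) = 9.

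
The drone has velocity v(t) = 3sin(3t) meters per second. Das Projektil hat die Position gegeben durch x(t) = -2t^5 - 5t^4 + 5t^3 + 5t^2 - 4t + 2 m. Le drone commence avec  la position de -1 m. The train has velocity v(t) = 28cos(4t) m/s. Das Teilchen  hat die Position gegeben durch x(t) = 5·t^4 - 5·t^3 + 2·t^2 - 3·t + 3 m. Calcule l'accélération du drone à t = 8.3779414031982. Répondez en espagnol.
Partiendo de la velocidad v(t) = 3·sin(3·t), tomamos 1 derivada. Tomando d/dt de v(t), encontramos a(t) = 9·cos(3·t). Tenemos la aceleración a(t) = 9·cos(3·t). Sustituyendo t = 8.3779414031982: a(8.3779414031982) = 8.99999472218641.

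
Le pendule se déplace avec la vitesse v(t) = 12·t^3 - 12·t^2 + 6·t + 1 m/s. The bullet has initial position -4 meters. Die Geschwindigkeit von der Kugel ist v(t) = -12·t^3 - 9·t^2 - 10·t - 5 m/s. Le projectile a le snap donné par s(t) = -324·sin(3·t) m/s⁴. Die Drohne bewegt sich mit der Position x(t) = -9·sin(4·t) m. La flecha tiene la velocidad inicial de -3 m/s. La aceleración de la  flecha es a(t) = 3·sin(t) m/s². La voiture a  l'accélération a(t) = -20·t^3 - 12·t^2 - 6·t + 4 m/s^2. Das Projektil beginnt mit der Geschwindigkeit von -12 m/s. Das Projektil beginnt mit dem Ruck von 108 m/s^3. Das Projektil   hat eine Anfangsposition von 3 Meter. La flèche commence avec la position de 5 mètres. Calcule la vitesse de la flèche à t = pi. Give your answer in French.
En partant de l'accélération a(t) = 3·sin(t), nous prenons 1 primitive. La primitive de l'accélération, avec v(0) = -3, donne la vitesse: v(t) = -3·cos(t). Nous avons la vitesse v(t) = -3·cos(t). En substituant t = pi: v(pi) = 3.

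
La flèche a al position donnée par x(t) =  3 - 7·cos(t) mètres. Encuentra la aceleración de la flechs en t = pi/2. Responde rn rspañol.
Debemos derivar nuestra ecuación de la posición x(t) = 3 - 7·cos(t) 2 veces. Tomando d/dt de x(t), encontramos v(t) = 7·sin(t). Tomando d/dt de v(t), encontramos a(t) = 7·cos(t). De la ecuación de la aceleración a(t) = 7·cos(t), sustituimos t = pi/2 para obtener a = 0.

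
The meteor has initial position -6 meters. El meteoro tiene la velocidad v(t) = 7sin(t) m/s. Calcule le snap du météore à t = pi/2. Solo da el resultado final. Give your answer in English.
At t = pi/2, s = 0.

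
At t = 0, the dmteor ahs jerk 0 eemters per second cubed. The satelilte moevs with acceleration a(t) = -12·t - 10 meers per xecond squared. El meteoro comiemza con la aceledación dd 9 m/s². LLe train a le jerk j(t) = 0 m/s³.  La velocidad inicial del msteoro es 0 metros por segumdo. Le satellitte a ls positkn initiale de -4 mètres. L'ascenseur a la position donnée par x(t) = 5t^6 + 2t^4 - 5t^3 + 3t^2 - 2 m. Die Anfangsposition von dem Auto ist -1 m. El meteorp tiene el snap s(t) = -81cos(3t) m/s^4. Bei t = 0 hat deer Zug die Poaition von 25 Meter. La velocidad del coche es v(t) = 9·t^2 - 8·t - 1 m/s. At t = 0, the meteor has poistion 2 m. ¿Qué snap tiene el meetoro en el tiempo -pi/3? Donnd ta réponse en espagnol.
De la ecuación del snap s(t) = -81·cos(3·t), sustituimos t = -pi/3 para obtener s = 81.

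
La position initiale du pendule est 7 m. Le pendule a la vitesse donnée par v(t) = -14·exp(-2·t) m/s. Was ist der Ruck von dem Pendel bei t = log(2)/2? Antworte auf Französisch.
Pour résoudre ceci, nous devons prendre 2 dérivées de notre équation de la vitesse v(t) = -14·exp(-2·t). En dérivant la vitesse, nous obtenons l'accélération: a(t) = 28·exp(-2·t). La dérivée de l'accélération donne le jerk: j(t) = -56·exp(-2·t). En utilisant j(t) = -56·exp(-2·t) et en substituant t = log(2)/2, nous trouvons j = -28.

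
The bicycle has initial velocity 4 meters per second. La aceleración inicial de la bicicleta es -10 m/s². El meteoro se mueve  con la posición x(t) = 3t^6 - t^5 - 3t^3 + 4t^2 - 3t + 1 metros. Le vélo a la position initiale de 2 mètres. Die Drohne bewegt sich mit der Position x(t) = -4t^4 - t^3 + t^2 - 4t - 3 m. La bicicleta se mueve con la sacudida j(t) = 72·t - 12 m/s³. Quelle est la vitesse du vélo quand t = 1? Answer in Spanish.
Partiendo de la sacudida j(t) = 72·t - 12, tomamos 2 integrales. La integral de la sacudida, con a(0) = -10, da la aceleración: a(t) = 36·t^2 - 12·t - 10. La integral de la aceleración es la velocidad. Usando v(0) = 4, obtenemos v(t) = 12·t^3 - 6·t^2 - 10·t + 4. Usando v(t) = 12·t^3 - 6·t^2 - 10·t + 4 y sustituyendo t = 1, encontramos v = 0.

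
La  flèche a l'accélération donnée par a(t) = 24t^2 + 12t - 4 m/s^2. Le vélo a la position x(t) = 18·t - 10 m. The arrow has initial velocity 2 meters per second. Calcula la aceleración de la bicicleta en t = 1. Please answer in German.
Wir müssen unsere Gleichung für die Position x(t) = 18·t - 10 2-mal ableiten. Durch Ableiten von der Position erhalten wir die Geschwindigkeit: v(t) = 18. Durch Ableiten von der Geschwindigkeit erhalten wir die Beschleunigung: a(t) = 0. Wir haben die Beschleunigung a(t) = 0. Durch Einsetzen von t = 1: a(1) = 0.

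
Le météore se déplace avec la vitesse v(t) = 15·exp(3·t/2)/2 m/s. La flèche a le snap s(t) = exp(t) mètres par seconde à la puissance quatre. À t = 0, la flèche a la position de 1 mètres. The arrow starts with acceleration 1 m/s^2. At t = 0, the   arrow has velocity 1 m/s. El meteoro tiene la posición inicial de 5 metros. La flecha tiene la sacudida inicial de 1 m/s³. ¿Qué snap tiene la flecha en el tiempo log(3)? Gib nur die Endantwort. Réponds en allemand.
s(log(3)) = 3.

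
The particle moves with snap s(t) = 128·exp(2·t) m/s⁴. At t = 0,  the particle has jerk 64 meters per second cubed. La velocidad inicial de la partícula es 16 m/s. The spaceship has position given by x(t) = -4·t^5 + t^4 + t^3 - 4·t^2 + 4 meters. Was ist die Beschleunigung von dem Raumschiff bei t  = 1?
Wir müssen unsere Gleichung für die Position x(t) = -4·t^5 + t^4 + t^3 - 4·t^2 + 4 2-mal ableiten. Die Ableitung von der Position ergibt die Geschwindigkeit: v(t) = -20·t^4 + 4·t^3 + 3·t^2 - 8·t. Die Ableitung von der Geschwindigkeit ergibt die Beschleunigung: a(t) = -80·t^3 + 12·t^2 + 6·t - 8. Mit a(t) = -80·t^3 + 12·t^2 + 6·t - 8 und Einsetzen von t = 1, finden wir a = -70.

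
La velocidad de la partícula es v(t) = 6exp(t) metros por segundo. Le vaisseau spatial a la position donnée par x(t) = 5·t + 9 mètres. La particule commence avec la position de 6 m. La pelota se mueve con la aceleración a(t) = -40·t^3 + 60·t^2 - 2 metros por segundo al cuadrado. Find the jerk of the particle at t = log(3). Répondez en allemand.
Wir müssen unsere Gleichung für die Geschwindigkeit v(t) = 6·exp(t) 2-mal ableiten. Die Ableitung von der Geschwindigkeit ergibt die Beschleunigung: a(t) = 6·exp(t). Mit d/dt von a(t) finden wir j(t) = 6·exp(t). Wir haben den Ruck j(t) = 6·exp(t). Durch Einsetzen von t = log(3): j(log(3)) = 18.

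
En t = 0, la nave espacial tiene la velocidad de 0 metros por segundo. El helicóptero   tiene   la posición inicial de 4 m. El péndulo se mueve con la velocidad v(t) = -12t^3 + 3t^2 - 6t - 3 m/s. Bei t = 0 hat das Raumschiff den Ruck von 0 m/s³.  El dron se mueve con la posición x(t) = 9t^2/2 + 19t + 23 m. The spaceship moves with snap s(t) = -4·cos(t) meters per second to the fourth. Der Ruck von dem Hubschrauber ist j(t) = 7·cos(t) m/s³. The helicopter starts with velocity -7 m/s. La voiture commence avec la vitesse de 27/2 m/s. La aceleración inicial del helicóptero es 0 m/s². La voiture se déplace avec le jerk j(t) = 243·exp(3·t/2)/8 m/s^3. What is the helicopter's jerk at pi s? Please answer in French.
En utilisant j(t) = 7·cos(t) et en substituant t = pi, nous trouvons j = -7.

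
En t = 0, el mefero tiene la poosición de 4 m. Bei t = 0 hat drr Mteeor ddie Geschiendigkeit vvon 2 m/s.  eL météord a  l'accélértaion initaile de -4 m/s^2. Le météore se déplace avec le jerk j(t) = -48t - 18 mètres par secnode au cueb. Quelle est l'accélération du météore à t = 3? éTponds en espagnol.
Partiendo de la sacudida j(t) = -48·t - 18, tomamos 1 integral. La integral de la sacudida, con a(0) = -4, da la aceleración: a(t) = -24·t^2 - 18·t - 4. De la ecuación de la aceleración a(t) = -24·t^2 - 18·t - 4, sustituimos t = 3 para obtener a = -274.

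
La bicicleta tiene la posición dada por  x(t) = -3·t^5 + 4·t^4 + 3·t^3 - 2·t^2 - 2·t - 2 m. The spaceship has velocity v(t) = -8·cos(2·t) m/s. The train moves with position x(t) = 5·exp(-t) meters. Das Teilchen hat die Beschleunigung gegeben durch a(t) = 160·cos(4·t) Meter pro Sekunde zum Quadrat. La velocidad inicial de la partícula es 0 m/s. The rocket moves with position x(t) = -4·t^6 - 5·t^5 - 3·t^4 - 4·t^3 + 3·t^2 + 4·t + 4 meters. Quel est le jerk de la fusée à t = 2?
Nous devons dériver notre équation de la position x(t) = -4·t^6 - 5·t^5 - 3·t^4 - 4·t^3 + 3·t^2 + 4·t + 4 3 fois. En dérivant la position, nous obtenons la vitesse: v(t) = -24·t^5 - 25·t^4 - 12·t^3 - 12·t^2 + 6·t + 4. La dérivée de la vitesse donne l'accélération: a(t) = -120·t^4 - 100·t^3 - 36·t^2 - 24·t + 6. En prenant d/dt de a(t), nous trouvons j(t) = -480·t^3 - 300·t^2 - 72·t - 24. Nous avons le jerk j(t) = -480·t^3 - 300·t^2 - 72·t - 24. En substituant t = 2: j(2) = -5208.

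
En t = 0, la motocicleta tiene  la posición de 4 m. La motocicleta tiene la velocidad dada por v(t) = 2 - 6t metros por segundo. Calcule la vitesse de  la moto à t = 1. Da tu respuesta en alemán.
Mit v(t) = 2 - 6·t und Einsetzen von t = 1, finden wir v = -4.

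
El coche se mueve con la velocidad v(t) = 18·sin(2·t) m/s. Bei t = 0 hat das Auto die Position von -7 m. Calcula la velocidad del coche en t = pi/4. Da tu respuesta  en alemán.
Mit v(t) = 18·sin(2·t) und Einsetzen von t = pi/4, finden wir v = 18.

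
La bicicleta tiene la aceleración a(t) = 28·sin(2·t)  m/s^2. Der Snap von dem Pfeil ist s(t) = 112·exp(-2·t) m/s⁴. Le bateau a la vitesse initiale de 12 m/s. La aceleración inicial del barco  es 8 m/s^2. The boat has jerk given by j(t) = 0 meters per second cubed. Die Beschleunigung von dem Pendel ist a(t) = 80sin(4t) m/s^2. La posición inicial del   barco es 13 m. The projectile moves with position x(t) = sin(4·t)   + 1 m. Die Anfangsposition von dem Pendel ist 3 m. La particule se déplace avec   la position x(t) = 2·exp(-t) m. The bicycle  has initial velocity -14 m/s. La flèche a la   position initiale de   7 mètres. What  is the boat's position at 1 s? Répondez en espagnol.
Necesitamos integrar nuestra ecuación de la sacudida j(t) = 0 3 veces. Tomando ∫j(t)dt y aplicando a(0) = 8, encontramos a(t) = 8. Tomando ∫a(t)dt y aplicando v(0) = 12, encontramos v(t) = 8·t + 12. La antiderivada de la velocidad es la posición. Usando x(0) = 13, obtenemos x(t) = 4·t^2 + 12·t + 13. Tenemos la posición x(t) = 4·t^2 + 12·t + 13. Sustituyendo t = 1: x(1) = 29.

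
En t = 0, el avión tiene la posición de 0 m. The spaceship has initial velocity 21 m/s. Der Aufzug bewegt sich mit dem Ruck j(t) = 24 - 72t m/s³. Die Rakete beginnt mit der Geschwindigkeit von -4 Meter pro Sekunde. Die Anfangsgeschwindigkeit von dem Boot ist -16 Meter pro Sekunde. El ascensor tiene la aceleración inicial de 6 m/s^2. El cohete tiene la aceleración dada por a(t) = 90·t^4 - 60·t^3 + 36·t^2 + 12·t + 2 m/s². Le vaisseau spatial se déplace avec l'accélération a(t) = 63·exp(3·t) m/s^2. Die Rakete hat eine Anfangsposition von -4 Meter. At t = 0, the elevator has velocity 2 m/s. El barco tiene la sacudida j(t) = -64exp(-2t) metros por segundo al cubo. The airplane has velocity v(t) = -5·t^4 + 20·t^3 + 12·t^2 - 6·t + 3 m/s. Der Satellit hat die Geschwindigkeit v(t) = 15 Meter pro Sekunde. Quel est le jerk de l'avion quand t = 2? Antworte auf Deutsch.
Um dies zu lösen, müssen wir 2 Ableitungen unserer Gleichung für die Geschwindigkeit v(t) = -5·t^4 + 20·t^3 + 12·t^2 - 6·t + 3 nehmen. Mit d/dt von v(t) finden wir a(t) = -20·t^3 + 60·t^2 + 24·t - 6. Durch Ableiten von der Beschleunigung erhalten wir den Ruck: j(t) = -60·t^2 + 120·t + 24. Aus der Gleichung für den Ruck j(t) = -60·t^2 + 120·t + 24, setzen wir t = 2 ein und erhalten j = 24.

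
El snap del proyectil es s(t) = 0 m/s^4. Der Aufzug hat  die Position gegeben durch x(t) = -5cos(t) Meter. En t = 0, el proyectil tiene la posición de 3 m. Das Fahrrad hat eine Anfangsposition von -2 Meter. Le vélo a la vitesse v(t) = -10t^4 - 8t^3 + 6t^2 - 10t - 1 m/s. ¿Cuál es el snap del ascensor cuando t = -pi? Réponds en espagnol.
Partiendo de la posición x(t) = -5·cos(t), tomamos 4 derivadas. Derivando la posición, obtenemos la velocidad: v(t) = 5·sin(t). Derivando la velocidad, obtenemos la aceleración: a(t) = 5·cos(t). Tomando d/dt de a(t), encontramos j(t) = -5·sin(t). La derivada de la sacudida da el snap: s(t) = -5·cos(t). Usando s(t) = -5·cos(t) y sustituyendo t = -pi, encontramos s = 5.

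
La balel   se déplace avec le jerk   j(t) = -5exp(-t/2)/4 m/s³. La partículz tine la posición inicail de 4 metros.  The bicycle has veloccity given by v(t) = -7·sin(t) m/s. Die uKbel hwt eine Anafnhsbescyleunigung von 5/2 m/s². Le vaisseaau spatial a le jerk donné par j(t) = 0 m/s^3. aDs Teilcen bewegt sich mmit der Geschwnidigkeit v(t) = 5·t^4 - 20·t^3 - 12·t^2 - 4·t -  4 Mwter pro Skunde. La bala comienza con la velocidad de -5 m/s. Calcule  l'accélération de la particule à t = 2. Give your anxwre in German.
Um dies zu lösen, müssen wir 1 Ableitung unserer Gleichung für die Geschwindigkeit v(t) = 5·t^4 - 20·t^3 - 12·t^2 - 4·t - 4 nehmen. Durch Ableiten von der Geschwindigkeit erhalten wir die Beschleunigung: a(t) = 20·t^3 - 60·t^2 - 24·t - 4. Aus der Gleichung für die Beschleunigung a(t) = 20·t^3 - 60·t^2 - 24·t - 4, setzen wir t = 2 ein und erhalten a = -132.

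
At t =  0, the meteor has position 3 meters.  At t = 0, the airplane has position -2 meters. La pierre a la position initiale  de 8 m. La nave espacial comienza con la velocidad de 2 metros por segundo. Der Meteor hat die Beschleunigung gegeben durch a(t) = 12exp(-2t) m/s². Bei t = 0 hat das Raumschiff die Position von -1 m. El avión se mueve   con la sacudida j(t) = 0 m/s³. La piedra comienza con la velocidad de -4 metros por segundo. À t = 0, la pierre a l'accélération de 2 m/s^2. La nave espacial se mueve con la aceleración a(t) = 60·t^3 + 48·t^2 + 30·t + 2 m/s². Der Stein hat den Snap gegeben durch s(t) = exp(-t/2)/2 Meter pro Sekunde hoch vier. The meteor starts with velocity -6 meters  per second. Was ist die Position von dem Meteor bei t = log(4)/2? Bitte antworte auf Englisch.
To solve this, we need to take 2 integrals of our acceleration equation a(t) = 12·exp(-2·t). Integrating acceleration and using the initial condition v(0) = -6, we get v(t) = -6·exp(-2·t). The antiderivative of velocity, with x(0) = 3, gives position: x(t) = 3·exp(-2·t). We have position x(t) = 3·exp(-2·t). Substituting t = log(4)/2: x(log(4)/2) = 3/4.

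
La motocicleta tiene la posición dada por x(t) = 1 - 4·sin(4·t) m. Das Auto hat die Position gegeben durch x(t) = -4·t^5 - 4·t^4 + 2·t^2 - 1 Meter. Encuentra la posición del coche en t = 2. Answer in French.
Nous avons la position x(t) = -4·t^5 - 4·t^4 + 2·t^2 - 1. En substituant t = 2: x(2) = -185.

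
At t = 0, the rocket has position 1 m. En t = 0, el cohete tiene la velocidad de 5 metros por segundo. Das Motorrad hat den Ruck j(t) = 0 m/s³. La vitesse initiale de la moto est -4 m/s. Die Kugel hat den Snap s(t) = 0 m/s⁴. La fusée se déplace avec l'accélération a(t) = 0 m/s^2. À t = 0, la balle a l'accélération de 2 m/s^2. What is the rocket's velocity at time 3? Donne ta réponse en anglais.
We must find the integral of our acceleration equation a(t) = 0 1 time. The antiderivative of acceleration, with v(0) = 5, gives velocity: v(t) = 5. Using v(t) = 5 and substituting t = 3, we find v = 5.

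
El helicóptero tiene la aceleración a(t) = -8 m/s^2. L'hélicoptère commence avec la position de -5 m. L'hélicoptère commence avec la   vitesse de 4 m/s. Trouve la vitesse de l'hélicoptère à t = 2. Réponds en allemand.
Ausgehend von der Beschleunigung a(t) = -8, nehmen wir 1 Stammfunktion. Das Integral von der Beschleunigung, mit v(0) = 4, ergibt die Geschwindigkeit: v(t) = 4 - 8·t. Aus der Gleichung für die Geschwindigkeit v(t) = 4 - 8·t, setzen wir t = 2 ein und erhalten v = -12.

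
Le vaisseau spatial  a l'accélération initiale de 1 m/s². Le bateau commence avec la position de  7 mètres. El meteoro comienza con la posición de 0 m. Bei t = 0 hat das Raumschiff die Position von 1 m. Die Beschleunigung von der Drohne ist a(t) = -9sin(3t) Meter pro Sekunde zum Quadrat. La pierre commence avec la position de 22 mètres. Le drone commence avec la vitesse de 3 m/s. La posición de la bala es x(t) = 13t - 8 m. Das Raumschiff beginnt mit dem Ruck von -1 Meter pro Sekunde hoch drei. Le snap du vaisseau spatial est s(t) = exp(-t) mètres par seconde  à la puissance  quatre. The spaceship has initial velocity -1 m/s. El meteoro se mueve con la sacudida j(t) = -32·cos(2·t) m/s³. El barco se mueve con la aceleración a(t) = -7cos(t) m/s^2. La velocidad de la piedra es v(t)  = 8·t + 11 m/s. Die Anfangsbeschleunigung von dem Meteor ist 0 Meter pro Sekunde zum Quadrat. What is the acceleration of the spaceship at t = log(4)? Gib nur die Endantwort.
The answer is 1/4.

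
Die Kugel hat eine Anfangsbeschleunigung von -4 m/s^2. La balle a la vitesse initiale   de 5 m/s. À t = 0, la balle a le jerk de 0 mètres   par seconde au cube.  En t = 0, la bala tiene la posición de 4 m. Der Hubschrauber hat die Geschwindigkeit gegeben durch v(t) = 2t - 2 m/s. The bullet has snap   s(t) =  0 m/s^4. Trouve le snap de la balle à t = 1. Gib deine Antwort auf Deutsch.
Aus der Gleichung für den Snap s(t) = 0, setzen wir t = 1 ein und erhalten s = 0.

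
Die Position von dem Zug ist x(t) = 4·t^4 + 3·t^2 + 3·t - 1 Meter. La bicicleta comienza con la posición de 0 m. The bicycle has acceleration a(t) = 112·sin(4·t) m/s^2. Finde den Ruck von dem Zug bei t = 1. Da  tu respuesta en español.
Partiendo de la posición x(t) = 4·t^4 + 3·t^2 + 3·t - 1, tomamos 3 derivadas. La derivada de la posición da la velocidad: v(t) = 16·t^3 + 6·t + 3. La derivada de la velocidad da la aceleración: a(t) = 48·t^2 + 6. La derivada de la aceleración da la sacudida: j(t) = 96·t. Usando j(t) = 96·t y sustituyendo t = 1, encontramos j = 96.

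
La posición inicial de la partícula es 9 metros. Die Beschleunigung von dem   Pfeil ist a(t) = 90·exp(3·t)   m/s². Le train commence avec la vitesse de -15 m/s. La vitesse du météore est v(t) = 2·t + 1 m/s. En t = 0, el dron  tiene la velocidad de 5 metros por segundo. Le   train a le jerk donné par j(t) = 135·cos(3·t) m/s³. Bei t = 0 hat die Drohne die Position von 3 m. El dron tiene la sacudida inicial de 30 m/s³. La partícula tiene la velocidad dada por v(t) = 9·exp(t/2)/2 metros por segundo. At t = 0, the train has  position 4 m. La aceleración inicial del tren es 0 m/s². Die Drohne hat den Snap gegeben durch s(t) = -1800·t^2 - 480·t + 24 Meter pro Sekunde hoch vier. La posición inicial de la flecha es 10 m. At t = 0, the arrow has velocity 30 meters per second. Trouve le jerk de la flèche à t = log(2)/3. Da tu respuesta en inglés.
We must differentiate our acceleration equation a(t) = 90·exp(3·t) 1 time. Taking d/dt of a(t), we find j(t) = 270·exp(3·t). From the given jerk equation j(t) = 270·exp(3·t), we substitute t = log(2)/3 to get j = 540.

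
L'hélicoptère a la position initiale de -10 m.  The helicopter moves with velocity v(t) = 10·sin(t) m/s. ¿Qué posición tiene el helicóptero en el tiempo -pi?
Necesitamos integrar nuestra ecuación de la velocidad v(t) = 10·sin(t) 1 vez. La integral de la velocidad, con x(0) = -10, da la posición: x(t) = -10·cos(t). Usando x(t) = -10·cos(t) y sustituyendo t = -pi, encontramos x = 10.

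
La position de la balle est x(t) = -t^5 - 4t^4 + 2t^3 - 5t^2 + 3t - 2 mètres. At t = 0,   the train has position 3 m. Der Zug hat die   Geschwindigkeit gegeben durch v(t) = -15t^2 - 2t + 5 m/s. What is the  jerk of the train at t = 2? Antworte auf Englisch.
We must differentiate our velocity equation v(t) = -15·t^2 - 2·t + 5 2 times. Differentiating velocity, we get acceleration: a(t) = -30·t - 2. The derivative of acceleration gives jerk: j(t) = -30. From the given jerk equation j(t) = -30, we substitute t = 2 to get j = -30.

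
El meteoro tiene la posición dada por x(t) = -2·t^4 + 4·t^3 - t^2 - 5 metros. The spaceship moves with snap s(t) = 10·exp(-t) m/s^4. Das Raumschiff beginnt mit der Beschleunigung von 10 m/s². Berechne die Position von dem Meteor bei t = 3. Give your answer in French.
Nous avons la position x(t) = -2·t^4 + 4·t^3 - t^2 - 5. En substituant t = 3: x(3) = -68.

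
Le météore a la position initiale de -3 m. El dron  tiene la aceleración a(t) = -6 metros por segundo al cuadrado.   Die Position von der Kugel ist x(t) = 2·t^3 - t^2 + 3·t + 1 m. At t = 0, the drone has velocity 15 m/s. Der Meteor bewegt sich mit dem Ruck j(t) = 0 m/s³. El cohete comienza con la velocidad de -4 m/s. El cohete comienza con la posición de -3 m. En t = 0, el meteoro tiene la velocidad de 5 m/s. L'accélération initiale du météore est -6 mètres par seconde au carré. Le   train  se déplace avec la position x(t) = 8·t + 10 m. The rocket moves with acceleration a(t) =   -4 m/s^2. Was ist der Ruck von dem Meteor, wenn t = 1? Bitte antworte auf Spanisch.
Tenemos la sacudida j(t) = 0. Sustituyendo t = 1: j(1) = 0.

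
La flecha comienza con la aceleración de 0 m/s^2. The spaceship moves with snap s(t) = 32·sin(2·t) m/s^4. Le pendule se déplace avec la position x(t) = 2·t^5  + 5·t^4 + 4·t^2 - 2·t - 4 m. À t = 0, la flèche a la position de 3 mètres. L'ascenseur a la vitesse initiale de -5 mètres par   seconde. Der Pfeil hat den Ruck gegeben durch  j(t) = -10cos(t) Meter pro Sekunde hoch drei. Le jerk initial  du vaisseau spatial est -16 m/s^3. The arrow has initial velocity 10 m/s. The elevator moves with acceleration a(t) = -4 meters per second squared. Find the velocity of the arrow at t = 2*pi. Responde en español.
Debemos encontrar la antiderivada de nuestra ecuación de la sacudida j(t) = -10·cos(t) 2 veces. La integral de la sacudida es la aceleración. Usando a(0) = 0, obtenemos a(t) = -10·sin(t). La integral de la aceleración es la velocidad. Usando v(0) = 10, obtenemos v(t) = 10·cos(t). Usando v(t) = 10·cos(t) y sustituyendo t = 2*pi, encontramos v = 10.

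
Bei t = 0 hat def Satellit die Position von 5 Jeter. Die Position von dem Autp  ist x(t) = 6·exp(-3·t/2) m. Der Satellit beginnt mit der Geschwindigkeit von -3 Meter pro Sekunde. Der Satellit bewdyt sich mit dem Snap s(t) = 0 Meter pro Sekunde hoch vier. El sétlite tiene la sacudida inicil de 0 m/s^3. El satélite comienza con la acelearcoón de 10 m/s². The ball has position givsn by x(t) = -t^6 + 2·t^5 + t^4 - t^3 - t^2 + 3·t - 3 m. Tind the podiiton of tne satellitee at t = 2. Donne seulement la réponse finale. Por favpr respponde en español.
La posición en t = 2 es x = 19.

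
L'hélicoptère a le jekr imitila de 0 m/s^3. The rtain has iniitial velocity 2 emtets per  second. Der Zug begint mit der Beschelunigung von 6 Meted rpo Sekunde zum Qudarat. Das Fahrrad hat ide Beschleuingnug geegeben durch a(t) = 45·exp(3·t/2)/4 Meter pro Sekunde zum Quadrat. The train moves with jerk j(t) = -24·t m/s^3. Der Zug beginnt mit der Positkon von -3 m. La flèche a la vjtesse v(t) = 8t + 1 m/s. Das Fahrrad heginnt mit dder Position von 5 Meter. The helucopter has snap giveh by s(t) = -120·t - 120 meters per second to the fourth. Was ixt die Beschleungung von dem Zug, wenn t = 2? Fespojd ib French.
Nous devons intégrer notre équation du jerk j(t) = -24·t 1 fois. En prenant ∫j(t)dt et en appliquant a(0) = 6, nous trouvons a(t) = 6 - 12·t^2. En utilisant a(t) = 6 - 12·t^2 et en substituant t = 2, nous trouvons a = -42.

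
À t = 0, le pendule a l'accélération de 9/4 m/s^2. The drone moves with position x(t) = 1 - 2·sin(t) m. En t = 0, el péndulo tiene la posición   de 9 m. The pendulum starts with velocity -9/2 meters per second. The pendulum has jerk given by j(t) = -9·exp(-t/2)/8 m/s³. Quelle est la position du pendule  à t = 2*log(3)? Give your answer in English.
We need to integrate our jerk equation j(t) = -9·exp(-t/2)/8 3 times. Taking ∫j(t)dt and applying a(0) = 9/4, we find a(t) = 9·exp(-t/2)/4. The antiderivative of acceleration is velocity. Using v(0) = -9/2, we get v(t) = -9·exp(-t/2)/2. Integrating velocity and using the initial condition x(0) = 9, we get x(t) = 9·exp(-t/2). From the given position equation x(t) = 9·exp(-t/2), we substitute t = 2*log(3) to get x = 3.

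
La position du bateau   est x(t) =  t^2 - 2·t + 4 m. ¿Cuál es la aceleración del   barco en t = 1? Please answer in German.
Ausgehend von der Position x(t) = t^2 - 2·t + 4, nehmen wir 2 Ableitungen. Mit d/dt von x(t) finden wir v(t) = 2·t - 2. Durch Ableiten von der Geschwindigkeit erhalten wir die Beschleunigung: a(t) = 2. Aus der Gleichung für die Beschleunigung a(t) = 2, setzen wir t = 1 ein und erhalten a = 2.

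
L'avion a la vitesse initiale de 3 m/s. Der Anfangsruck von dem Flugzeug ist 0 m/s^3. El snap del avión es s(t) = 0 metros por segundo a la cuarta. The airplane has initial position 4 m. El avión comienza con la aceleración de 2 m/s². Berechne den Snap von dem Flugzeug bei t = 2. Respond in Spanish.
De la ecuación del snap s(t) = 0, sustituimos t = 2 para obtener s = 0.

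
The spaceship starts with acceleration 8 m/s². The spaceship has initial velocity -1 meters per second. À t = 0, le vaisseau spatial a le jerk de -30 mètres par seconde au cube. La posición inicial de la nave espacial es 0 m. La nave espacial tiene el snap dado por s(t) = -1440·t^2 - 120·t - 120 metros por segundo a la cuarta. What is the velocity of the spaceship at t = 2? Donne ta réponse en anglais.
We need to integrate our snap equation s(t) = -1440·t^2 - 120·t - 120 3 times. The antiderivative of snap is jerk. Using j(0) = -30, we get j(t) = -480·t^3 - 60·t^2 - 120·t - 30. The integral of jerk, with a(0) = 8, gives acceleration: a(t) = -120·t^4 - 20·t^3 - 60·t^2 - 30·t + 8. Taking ∫a(t)dt and applying v(0) = -1, we find v(t) = -24·t^5 - 5·t^4 - 20·t^3 - 15·t^2 + 8·t - 1. From the given velocity equation v(t) = -24·t^5 - 5·t^4 - 20·t^3 - 15·t^2 + 8·t - 1, we substitute t = 2 to get v = -1053.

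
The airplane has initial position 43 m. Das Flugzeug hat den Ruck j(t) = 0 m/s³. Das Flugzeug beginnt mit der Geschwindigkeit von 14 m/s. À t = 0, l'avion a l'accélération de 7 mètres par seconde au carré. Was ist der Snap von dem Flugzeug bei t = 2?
Um dies zu lösen, müssen wir 1 Ableitung unserer Gleichung für den Ruck j(t) = 0 nehmen. Mit d/dt von j(t) finden wir s(t) = 0. Aus der Gleichung für den Snap s(t) = 0, setzen wir t = 2 ein und erhalten s = 0.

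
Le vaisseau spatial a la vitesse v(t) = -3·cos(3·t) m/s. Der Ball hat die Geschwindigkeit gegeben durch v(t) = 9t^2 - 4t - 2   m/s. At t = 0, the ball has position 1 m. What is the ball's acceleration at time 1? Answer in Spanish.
Partiendo de la velocidad v(t) = 9·t^2 - 4·t - 2, tomamos 1 derivada. La derivada de la velocidad da la aceleración: a(t) = 18·t - 4. Tenemos la aceleración a(t) = 18·t - 4. Sustituyendo t = 1: a(1) = 14.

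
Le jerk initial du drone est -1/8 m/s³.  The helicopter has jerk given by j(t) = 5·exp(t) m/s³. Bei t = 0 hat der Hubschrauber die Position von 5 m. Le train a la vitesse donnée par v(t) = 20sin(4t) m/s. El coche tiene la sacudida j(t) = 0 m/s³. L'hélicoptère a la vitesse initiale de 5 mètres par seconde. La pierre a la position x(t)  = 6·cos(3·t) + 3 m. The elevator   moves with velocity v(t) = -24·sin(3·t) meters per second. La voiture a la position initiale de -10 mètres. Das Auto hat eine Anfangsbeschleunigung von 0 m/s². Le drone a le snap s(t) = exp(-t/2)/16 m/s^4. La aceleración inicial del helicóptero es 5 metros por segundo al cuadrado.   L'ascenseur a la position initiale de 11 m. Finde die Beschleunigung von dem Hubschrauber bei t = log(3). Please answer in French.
En partant du jerk j(t) = 5·exp(t), nous prenons 1 intégrale. L'intégrale du jerk est l'accélération. En utilisant a(0) = 5, nous obtenons a(t) = 5·exp(t). Nous avons l'accélération a(t) = 5·exp(t). En substituant t = log(3): a(log(3)) = 15.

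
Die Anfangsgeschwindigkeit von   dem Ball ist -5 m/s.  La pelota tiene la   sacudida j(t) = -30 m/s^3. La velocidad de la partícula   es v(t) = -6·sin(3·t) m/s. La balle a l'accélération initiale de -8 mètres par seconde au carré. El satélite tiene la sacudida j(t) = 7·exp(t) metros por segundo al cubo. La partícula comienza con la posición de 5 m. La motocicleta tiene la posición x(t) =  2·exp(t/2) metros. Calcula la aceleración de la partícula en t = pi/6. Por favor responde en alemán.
Um dies zu lösen, müssen wir 1 Ableitung unserer Gleichung für die Geschwindigkeit v(t) = -6·sin(3·t) nehmen. Durch Ableiten von der Geschwindigkeit erhalten wir die Beschleunigung: a(t) = -18·cos(3·t). Aus der Gleichung für die Beschleunigung a(t) = -18·cos(3·t), setzen wir t = pi/6 ein und erhalten a = 0.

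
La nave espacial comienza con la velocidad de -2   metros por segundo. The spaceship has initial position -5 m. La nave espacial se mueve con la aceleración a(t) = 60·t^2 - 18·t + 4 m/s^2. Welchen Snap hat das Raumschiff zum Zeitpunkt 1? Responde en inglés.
Starting from acceleration a(t) = 60·t^2 - 18·t + 4, we take 2 derivatives. The derivative of acceleration gives jerk: j(t) = 120·t - 18. The derivative of jerk gives snap: s(t) = 120. From the given snap equation s(t) = 120, we substitute t = 1 to get s = 120.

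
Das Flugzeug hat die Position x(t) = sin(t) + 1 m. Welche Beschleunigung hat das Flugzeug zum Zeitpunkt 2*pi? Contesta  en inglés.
Starting from position x(t) = sin(t) + 1, we take 2 derivatives. Differentiating position, we get velocity: v(t) = cos(t). Taking d/dt of v(t), we find a(t) = -sin(t). From the given acceleration equation a(t) = -sin(t), we substitute t = 2*pi to get a = 0.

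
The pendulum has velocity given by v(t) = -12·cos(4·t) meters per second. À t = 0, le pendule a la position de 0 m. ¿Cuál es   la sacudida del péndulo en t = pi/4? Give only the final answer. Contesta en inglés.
At t = pi/4, j = -192.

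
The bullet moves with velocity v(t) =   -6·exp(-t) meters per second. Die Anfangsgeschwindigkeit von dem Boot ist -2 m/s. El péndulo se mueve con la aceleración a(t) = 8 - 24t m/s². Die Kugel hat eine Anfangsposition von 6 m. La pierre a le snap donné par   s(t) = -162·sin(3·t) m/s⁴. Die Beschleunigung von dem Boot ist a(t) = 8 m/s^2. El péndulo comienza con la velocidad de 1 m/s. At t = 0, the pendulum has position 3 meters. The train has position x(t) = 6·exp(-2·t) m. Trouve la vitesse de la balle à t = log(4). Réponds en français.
De l'équation de la vitesse v(t) = -6·exp(-t), nous substituons t = log(4) pour obtenir v = -3/2.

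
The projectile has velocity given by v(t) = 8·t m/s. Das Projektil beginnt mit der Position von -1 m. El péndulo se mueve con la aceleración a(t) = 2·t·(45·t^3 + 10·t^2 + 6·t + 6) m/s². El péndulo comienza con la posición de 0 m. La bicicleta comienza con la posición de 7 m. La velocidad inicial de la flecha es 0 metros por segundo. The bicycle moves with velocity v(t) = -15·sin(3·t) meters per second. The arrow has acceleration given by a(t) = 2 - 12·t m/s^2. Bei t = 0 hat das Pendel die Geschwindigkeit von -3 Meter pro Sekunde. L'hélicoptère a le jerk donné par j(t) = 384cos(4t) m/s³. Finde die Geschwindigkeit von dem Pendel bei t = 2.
Wir müssen die Stammfunktion unserer Gleichung für die Beschleunigung a(t) = 2·t·(45·t^3 + 10·t^2 + 6·t + 6) 1-mal finden. Die Stammfunktion von der Beschleunigung ist die Geschwindigkeit. Mit v(0) = -3 erhalten wir v(t) = 18·t^5 + 5·t^4 + 4·t^3 + 6·t^2 - 3. Aus der Gleichung für die Geschwindigkeit v(t) = 18·t^5 + 5·t^4 + 4·t^3 + 6·t^2 - 3, setzen wir t = 2 ein und erhalten v = 709.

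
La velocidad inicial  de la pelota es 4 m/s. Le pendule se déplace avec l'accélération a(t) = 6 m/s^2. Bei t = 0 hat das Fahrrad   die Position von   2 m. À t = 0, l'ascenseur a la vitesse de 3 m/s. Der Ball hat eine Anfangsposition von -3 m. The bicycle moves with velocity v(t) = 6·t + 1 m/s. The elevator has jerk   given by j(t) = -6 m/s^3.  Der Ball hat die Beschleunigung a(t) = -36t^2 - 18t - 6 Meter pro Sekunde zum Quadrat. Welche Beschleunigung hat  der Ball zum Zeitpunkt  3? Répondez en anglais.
We have acceleration a(t) = -36·t^2 - 18·t - 6. Substituting t = 3: a(3) = -384.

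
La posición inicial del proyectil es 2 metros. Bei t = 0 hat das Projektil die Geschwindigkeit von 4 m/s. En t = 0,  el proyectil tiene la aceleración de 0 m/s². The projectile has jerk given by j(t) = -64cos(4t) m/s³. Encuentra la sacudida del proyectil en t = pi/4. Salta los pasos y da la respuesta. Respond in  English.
j(pi/4) = 64.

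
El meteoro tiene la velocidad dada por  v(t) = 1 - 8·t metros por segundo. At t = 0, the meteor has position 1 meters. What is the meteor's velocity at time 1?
Using v(t) = 1 - 8·t and substituting t = 1, we find v = -7.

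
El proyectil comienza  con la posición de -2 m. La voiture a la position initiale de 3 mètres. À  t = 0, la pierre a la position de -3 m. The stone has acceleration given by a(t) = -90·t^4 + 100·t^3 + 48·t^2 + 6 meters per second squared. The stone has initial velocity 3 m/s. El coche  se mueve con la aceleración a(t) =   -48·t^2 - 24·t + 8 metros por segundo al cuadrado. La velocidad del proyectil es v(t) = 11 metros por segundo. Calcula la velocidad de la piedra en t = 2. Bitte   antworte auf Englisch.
We must find the integral of our acceleration equation a(t) = -90·t^4 + 100·t^3 + 48·t^2 + 6 1 time. Taking ∫a(t)dt and applying v(0) = 3, we find v(t) = -18·t^5 + 25·t^4 + 16·t^3 + 6·t + 3. We have velocity v(t) = -18·t^5 + 25·t^4 + 16·t^3 + 6·t + 3. Substituting t = 2: v(2) = -33.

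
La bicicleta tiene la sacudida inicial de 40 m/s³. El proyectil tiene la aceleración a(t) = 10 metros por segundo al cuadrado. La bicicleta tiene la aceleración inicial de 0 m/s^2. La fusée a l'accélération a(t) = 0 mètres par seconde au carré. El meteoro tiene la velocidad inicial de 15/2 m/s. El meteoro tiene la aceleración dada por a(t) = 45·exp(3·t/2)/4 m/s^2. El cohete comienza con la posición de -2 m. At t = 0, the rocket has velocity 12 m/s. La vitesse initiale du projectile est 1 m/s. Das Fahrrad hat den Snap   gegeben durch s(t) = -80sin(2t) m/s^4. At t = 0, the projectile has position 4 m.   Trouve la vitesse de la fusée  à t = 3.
Nous devons intégrer notre équation de l'accélération a(t) = 0 1 fois. En intégrant l'accélération et en utilisant la condition initiale v(0) = 12, nous obtenons v(t) = 12. Nous avons la vitesse v(t) = 12. En substituant t = 3: v(3) = 12.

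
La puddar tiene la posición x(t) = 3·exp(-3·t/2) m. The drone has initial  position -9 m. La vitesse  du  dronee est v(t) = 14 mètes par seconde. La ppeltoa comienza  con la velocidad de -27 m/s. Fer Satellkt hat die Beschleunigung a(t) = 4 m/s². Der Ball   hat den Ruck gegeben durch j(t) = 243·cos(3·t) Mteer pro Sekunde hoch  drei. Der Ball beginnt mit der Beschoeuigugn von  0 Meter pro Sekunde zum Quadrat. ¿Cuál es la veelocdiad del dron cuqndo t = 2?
Tenemos la velocidad v(t) = 14. Sustituyendo t = 2: v(2) = 14.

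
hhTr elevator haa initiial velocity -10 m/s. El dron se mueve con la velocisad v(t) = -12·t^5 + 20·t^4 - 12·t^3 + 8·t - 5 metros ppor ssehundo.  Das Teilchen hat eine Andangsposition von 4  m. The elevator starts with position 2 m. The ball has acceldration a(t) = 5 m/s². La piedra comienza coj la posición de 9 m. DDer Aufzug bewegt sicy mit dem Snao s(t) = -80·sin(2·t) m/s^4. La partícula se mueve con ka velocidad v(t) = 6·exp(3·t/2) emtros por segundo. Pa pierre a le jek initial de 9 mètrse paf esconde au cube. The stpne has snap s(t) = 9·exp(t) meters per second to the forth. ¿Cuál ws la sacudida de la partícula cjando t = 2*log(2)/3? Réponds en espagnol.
Partiendo de la velocidad v(t) = 6·exp(3·t/2), tomamos 2 derivadas. Derivando la velocidad, obtenemos la aceleración: a(t) = 9·exp(3·t/2). Derivando la aceleración, obtenemos la sacudida: j(t) = 27·exp(3·t/2)/2. Tenemos la sacudida j(t) = 27·exp(3·t/2)/2. Sustituyendo t = 2*log(2)/3: j(2*log(2)/3) = 27.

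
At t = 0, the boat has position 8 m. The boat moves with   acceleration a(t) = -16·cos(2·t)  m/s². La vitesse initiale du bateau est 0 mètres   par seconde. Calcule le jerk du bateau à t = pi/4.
En partant de l'accélération a(t) = -16·cos(2·t), nous prenons 1 dérivée. En prenant d/dt de a(t), nous trouvons j(t) = 32·sin(2·t). De l'équation du jerk j(t) = 32·sin(2·t), nous substituons t = pi/4 pour obtenir j = 32.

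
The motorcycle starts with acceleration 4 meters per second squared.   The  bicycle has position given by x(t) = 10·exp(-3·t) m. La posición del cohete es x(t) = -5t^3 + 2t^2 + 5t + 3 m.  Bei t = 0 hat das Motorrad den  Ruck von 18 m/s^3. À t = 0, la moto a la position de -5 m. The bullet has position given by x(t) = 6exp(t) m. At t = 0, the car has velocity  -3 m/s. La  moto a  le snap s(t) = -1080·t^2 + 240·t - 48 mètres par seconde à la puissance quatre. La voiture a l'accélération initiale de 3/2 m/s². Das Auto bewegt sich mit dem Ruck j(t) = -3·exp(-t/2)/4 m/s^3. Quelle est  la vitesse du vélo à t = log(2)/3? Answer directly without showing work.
La vitesse à t = log(2)/3 est v = -15.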